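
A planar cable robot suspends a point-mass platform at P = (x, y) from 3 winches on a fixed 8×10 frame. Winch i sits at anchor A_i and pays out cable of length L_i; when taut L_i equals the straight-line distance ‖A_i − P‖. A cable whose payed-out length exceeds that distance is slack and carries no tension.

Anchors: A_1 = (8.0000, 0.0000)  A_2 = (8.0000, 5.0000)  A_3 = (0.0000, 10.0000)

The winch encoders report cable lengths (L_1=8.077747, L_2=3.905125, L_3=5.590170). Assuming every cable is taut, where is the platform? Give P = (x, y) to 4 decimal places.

(5.0000, 7.5000)

expand ‖A_i−P‖²=L_i² and subtract eq 1 (c_i ≔ ‖A_i‖²−L_i²)
c_1 = 64.0000+0.0000−65.2500 = -1.2500
eq1−eq2 → [0.0000  -10.0000]·P = -75.0000
eq1−eq3 → [16.0000  -20.0000]·P = -70.0000
2×2 solve → P = (5.0000, 7.5000)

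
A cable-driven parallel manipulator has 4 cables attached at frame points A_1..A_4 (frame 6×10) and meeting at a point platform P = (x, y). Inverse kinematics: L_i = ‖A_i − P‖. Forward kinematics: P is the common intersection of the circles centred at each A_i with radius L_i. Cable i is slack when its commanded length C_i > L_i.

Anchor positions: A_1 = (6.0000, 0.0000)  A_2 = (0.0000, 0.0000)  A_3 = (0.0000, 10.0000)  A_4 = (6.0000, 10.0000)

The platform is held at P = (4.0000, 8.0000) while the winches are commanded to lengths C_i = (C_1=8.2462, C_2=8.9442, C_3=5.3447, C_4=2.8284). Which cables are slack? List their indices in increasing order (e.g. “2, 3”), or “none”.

3

cable 1: L_1 = ‖A_1−P‖ = 8.2462;  C_1 = 8.2462 → taut
cable 2: L_2 = ‖A_2−P‖ = 8.9443;  C_2 = 8.9442 → taut
cable 3: L_3 = ‖A_3−P‖ = 4.4721;  C_3 = 5.3447 → slack
cable 4: L_4 = ‖A_4−P‖ = 2.8284;  C_4 = 2.8284 → taut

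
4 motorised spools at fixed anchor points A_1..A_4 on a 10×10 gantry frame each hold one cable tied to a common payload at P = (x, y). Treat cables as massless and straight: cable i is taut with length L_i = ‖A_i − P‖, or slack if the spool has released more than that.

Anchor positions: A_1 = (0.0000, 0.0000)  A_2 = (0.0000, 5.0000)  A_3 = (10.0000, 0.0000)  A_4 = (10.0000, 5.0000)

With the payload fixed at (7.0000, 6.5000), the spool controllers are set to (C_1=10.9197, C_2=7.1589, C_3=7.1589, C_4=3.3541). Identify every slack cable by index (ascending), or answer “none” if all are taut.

i=1: geometric 9.5525 vs commanded 10.9197 ⇒ slack
i=2: geometric 7.1589 vs commanded 7.1589 ⇒ taut
i=3: geometric 7.1589 vs commanded 7.1589 ⇒ taut
i=4: geometric 3.3541 vs commanded 3.3541 ⇒ taut

1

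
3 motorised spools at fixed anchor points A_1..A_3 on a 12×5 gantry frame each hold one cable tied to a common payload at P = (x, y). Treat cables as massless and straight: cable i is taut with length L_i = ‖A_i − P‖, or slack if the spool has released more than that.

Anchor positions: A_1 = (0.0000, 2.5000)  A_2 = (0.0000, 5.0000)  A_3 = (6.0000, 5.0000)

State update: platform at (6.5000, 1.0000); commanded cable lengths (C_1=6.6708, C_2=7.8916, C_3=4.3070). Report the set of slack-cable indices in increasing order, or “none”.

2, 3

cable 1: L_1 = ‖A_1−P‖ = 6.6708;  C_1 = 6.6708 → taut
cable 2: L_2 = ‖A_2−P‖ = 7.6322;  C_2 = 7.8916 → slack
cable 3: L_3 = ‖A_3−P‖ = 4.0311;  C_3 = 4.3070 → slack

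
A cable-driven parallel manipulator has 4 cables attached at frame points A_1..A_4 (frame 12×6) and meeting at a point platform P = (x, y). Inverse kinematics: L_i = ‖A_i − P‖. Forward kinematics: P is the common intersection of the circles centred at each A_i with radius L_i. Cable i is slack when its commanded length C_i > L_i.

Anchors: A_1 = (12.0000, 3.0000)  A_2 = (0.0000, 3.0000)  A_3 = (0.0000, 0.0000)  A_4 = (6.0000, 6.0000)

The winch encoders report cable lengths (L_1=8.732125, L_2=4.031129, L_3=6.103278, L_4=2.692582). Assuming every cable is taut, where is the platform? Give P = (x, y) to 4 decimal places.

circle eqns → linear via eq_j − eq_1; set c_j = A_j·A_j − L_j²
c_1 = 144.0000+9.0000−76.2500 = 76.7500
24.0000·x + 0.0000·y = c_1−c_2 = 84.0000
24.0000·x + 6.0000·y = c_1−c_3 = 114.0000
12.0000·x − 6.0000·y = c_1−c_4 = 12.0000
solve first two rows → x=3.5000, y=5.0000
check cable 4: ‖A_4−P‖² = 7.2500 ≈ L_4² = 7.2500 ✓

(3.5000, 5.0000)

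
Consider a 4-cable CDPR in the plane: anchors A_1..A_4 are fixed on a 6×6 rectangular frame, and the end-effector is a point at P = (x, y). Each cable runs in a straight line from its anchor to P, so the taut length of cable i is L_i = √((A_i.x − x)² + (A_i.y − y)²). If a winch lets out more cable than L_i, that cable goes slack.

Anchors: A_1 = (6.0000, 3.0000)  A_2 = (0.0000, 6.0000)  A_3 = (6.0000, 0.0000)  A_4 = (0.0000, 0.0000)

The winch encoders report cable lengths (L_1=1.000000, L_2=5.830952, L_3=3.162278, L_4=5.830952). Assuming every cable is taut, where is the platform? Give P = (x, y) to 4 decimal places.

(5.0000, 3.0000)

each cable: (A_i−P)·(A_i−P) = L_i²; let q_i = ‖A_i‖²−L_i²
q_1 = 36.0000+9.0000−1.0000 = 44.0000
row 1: 12.0000x − 6.0000y = 42.0000  (q_2=2.0000)
row 2: 0.0000x + 6.0000y = 18.0000  (q_3=26.0000)
row 3: 12.0000x + 6.0000y = 78.0000  (q_4=-34.0000)
Cramer on rows 1–2 → x = 5.0000, y = 3.0000
check cable 4: ‖A_4−P‖² = 34.0000 ≈ L_4² = 34.0000 ✓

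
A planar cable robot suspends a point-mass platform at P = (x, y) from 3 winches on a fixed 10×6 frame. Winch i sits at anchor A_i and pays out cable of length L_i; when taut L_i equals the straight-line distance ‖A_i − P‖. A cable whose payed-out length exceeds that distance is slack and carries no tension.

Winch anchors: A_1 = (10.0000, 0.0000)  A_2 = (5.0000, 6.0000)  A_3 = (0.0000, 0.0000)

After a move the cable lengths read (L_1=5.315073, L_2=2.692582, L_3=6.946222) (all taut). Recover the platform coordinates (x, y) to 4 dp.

each cable: (A_i−P)·(A_i−P) = L_i²; let k_i = ‖A_i‖²−L_i²
k_1 = 100.0000+0.0000−28.2500 = 71.7500
row 1: 10.0000x − 12.0000y = 18.0000  (k_2=53.7500)
row 2: 20.0000x + 0.0000y = 120.0000  (k_3=-48.2500)
Cramer on rows 1–2 → x = 6.0000, y = 3.5000

(6.0000, 3.5000)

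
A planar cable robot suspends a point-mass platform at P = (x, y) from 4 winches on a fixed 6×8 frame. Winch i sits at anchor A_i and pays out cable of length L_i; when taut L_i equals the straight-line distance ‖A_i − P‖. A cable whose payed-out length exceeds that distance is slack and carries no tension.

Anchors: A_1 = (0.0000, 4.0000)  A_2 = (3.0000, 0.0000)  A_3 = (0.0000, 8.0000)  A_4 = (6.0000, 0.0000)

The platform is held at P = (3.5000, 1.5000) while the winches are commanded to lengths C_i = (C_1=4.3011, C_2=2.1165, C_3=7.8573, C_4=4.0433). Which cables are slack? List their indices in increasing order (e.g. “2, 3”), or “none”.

cable 1: L_1 = ‖A_1−P‖ = 4.3012;  C_1 = 4.3011 → taut
cable 2: L_2 = ‖A_2−P‖ = 1.5811;  C_2 = 2.1165 → slack
cable 3: L_3 = ‖A_3−P‖ = 7.3824;  C_3 = 7.8573 → slack
cable 4: L_4 = ‖A_4−P‖ = 2.9155;  C_4 = 4.0433 → slack

2, 3, 4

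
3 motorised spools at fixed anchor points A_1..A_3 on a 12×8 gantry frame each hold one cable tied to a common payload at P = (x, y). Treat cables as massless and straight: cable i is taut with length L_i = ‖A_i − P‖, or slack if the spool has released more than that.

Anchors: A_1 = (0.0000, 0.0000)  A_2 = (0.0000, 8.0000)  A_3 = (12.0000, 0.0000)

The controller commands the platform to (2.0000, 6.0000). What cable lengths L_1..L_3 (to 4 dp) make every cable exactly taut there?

cable 1: Δx=-2.0000, Δy=-6.0000; L_1 = √(Δx²+Δy²) = 6.3246
cable 2: Δx=-2.0000, Δy=2.0000; L_2 = √(Δx²+Δy²) = 2.8284
cable 3: Δx=10.0000, Δy=-6.0000; L_3 = √(Δx²+Δy²) = 11.6619

(6.3246, 2.8284, 11.6619)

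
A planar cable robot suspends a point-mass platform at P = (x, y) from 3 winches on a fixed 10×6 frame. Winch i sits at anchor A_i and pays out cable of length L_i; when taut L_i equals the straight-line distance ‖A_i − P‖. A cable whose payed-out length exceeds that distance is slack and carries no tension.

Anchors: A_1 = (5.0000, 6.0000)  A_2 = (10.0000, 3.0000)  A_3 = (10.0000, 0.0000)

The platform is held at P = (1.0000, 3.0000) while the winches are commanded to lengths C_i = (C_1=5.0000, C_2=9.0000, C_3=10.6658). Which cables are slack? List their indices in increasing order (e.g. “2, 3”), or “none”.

i=1: geometric 5.0000 vs commanded 5.0000 ⇒ taut
i=2: geometric 9.0000 vs commanded 9.0000 ⇒ taut
i=3: geometric 9.4868 vs commanded 10.6658 ⇒ slack

3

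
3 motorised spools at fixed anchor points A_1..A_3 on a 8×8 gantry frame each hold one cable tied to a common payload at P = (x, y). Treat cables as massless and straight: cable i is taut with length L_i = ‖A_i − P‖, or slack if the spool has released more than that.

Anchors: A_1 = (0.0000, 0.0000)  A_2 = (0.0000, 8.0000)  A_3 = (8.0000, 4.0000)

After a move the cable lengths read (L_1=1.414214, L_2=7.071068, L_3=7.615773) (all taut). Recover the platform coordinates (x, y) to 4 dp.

(1.0000, 1.0000)

circle eqns → linear via eq_j − eq_1; set q_j = A_j·A_j − L_j²
q_1 = 0.0000+0.0000−2.0000 = -2.0000
0.0000·x − 16.0000·y = q_1−q_2 = -16.0000
-16.0000·x − 8.0000·y = q_1−q_3 = -24.0000
solve first two rows → x=1.0000, y=1.0000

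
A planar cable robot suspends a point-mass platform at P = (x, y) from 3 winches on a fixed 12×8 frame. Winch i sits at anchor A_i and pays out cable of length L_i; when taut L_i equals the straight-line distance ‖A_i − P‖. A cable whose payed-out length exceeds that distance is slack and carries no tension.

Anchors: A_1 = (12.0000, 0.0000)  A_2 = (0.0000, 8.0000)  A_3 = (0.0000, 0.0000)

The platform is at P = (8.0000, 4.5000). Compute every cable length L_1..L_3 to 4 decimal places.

(6.0208, 8.7321, 9.1788)

L_1: Δ = A_1−P = (4.0000, -4.5000) → ‖Δ‖ = √36.2500 = 6.0208
L_2: Δ = A_2−P = (-8.0000, 3.5000) → ‖Δ‖ = √76.2500 = 8.7321
L_3: Δ = A_3−P = (-8.0000, -4.5000) → ‖Δ‖ = √84.2500 = 9.1788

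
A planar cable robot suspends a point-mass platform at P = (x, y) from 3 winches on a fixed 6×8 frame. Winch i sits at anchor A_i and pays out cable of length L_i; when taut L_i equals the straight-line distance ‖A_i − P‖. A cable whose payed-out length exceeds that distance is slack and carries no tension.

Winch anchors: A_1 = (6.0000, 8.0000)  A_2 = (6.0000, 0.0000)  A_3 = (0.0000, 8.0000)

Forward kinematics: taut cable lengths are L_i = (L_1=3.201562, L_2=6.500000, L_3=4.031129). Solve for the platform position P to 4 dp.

expand ‖A_i−P‖²=L_i² and subtract eq 1 (k_i ≔ ‖A_i‖²−L_i²)
k_1 = 36.0000+64.0000−10.2500 = 89.7500
eq1−eq2 → [0.0000  16.0000]·P = 96.0000
eq1−eq3 → [12.0000  0.0000]·P = 42.0000
2×2 solve → P = (3.5000, 6.0000)

(3.5000, 6.0000)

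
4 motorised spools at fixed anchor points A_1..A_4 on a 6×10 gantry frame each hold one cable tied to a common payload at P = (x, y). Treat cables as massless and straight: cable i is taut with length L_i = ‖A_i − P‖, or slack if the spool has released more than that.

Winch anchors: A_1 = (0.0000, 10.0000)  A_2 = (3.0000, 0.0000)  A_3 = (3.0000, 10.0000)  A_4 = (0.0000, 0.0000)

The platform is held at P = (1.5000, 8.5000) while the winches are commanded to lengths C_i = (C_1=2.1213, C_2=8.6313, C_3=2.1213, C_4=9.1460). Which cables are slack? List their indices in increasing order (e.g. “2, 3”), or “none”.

cable 1: L_1 = ‖A_1−P‖ = 2.1213;  C_1 = 2.1213 → taut
cable 2: L_2 = ‖A_2−P‖ = 8.6313;  C_2 = 8.6313 → taut
cable 3: L_3 = ‖A_3−P‖ = 2.1213;  C_3 = 2.1213 → taut
cable 4: L_4 = ‖A_4−P‖ = 8.6313;  C_4 = 9.1460 → slack

4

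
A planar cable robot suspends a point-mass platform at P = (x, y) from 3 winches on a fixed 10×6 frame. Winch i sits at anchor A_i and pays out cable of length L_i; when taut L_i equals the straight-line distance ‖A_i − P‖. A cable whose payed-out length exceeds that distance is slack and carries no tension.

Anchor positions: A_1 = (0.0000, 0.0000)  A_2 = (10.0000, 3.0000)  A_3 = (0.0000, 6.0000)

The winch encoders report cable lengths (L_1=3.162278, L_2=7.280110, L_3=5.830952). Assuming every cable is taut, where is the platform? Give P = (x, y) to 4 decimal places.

expand ‖A_i−P‖²=L_i² and subtract eq 1 (k_i ≔ ‖A_i‖²−L_i²)
k_1 = 0.0000+0.0000−10.0000 = -10.0000
eq1−eq2 → [-20.0000  -6.0000]·P = -66.0000
eq1−eq3 → [0.0000  -12.0000]·P = -12.0000
2×2 solve → P = (3.0000, 1.0000)

(3.0000, 1.0000)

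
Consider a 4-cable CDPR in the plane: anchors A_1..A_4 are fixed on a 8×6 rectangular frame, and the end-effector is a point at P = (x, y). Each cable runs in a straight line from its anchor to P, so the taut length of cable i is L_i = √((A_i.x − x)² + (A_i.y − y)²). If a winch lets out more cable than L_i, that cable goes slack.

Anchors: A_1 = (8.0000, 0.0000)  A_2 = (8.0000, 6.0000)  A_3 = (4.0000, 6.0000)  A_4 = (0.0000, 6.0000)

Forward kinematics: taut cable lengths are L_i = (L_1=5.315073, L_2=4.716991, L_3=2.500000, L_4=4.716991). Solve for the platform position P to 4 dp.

(4.0000, 3.5000)

expand ‖A_i−P‖²=L_i² and subtract eq 1 (q_i ≔ ‖A_i‖²−L_i²)
q_1 = 64.0000+0.0000−28.2500 = 35.7500
eq1−eq2 → [0.0000  -12.0000]·P = -42.0000
eq1−eq3 → [8.0000  -12.0000]·P = -10.0000
eq1−eq4 → [16.0000  -12.0000]·P = 22.0000
2×2 solve → P = (4.0000, 3.5000)
check cable 4: ‖A_4−P‖² = 22.2500 ≈ L_4² = 22.2500 ✓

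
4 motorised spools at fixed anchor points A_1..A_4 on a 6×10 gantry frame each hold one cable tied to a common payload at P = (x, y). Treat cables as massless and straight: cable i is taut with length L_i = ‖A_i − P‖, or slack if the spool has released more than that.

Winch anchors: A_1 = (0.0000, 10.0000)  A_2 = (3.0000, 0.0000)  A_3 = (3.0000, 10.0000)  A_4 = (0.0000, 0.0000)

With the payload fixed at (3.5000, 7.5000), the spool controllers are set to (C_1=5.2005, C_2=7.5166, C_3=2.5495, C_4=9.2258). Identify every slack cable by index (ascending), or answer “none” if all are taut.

1, 4

i=1: geometric 4.3012 vs commanded 5.2005 ⇒ slack
i=2: geometric 7.5166 vs commanded 7.5166 ⇒ taut
i=3: geometric 2.5495 vs commanded 2.5495 ⇒ taut
i=4: geometric 8.2765 vs commanded 9.2258 ⇒ slack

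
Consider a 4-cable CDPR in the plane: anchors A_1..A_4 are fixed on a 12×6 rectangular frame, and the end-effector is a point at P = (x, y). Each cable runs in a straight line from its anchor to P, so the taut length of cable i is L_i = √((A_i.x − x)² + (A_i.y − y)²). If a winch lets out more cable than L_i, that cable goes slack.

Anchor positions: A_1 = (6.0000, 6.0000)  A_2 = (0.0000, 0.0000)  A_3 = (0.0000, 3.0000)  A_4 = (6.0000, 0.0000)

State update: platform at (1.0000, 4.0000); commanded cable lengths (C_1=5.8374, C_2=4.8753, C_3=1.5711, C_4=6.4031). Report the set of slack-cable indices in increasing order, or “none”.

i=1: geometric 5.3852 vs commanded 5.8374 ⇒ slack
i=2: geometric 4.1231 vs commanded 4.8753 ⇒ slack
i=3: geometric 1.4142 vs commanded 1.5711 ⇒ slack
i=4: geometric 6.4031 vs commanded 6.4031 ⇒ taut

1, 2, 3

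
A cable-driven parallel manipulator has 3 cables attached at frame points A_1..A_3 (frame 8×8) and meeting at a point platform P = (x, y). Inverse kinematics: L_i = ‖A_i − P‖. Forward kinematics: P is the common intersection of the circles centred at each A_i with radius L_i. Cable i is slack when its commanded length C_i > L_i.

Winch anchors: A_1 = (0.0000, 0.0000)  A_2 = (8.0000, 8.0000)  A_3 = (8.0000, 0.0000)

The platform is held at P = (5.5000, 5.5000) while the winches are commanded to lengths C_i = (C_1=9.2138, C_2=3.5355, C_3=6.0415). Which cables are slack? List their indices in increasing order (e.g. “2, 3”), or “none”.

cable 1: L_1 = ‖A_1−P‖ = 7.7782;  C_1 = 9.2138 → slack
cable 2: L_2 = ‖A_2−P‖ = 3.5355;  C_2 = 3.5355 → taut
cable 3: L_3 = ‖A_3−P‖ = 6.0415;  C_3 = 6.0415 → taut

1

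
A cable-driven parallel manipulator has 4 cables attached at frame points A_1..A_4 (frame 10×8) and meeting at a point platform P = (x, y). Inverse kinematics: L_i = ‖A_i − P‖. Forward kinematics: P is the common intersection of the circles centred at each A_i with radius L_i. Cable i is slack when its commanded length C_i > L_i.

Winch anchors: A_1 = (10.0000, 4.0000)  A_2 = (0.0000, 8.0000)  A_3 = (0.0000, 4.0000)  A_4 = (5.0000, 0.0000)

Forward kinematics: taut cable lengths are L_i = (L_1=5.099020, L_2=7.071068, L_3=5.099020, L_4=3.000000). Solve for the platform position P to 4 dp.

expand ‖A_i−P‖²=L_i² and subtract eq 1 (q_i ≔ ‖A_i‖²−L_i²)
q_1 = 100.0000+16.0000−26.0000 = 90.0000
eq1−eq2 → [20.0000  -8.0000]·P = 76.0000
eq1−eq3 → [20.0000  0.0000]·P = 100.0000
eq1−eq4 → [10.0000  8.0000]·P = 74.0000
2×2 solve → P = (5.0000, 3.0000)
check cable 4: ‖A_4−P‖² = 9.0000 ≈ L_4² = 9.0000 ✓

(5.0000, 3.0000)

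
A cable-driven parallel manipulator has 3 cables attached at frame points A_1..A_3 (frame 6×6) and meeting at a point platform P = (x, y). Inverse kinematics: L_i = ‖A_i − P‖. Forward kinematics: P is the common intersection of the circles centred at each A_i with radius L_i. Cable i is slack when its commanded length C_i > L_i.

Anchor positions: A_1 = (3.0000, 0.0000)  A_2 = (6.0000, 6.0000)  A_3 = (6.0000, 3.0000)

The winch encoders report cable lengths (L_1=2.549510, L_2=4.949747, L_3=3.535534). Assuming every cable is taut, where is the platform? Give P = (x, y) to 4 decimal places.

circle eqns → linear via eq_j − eq_1; set k_j = A_j·A_j − L_j²
k_1 = 9.0000+0.0000−6.5000 = 2.5000
-6.0000·x − 12.0000·y = k_1−k_2 = -45.0000
-6.0000·x − 6.0000·y = k_1−k_3 = -30.0000
solve first two rows → x=2.5000, y=2.5000

(2.5000, 2.5000)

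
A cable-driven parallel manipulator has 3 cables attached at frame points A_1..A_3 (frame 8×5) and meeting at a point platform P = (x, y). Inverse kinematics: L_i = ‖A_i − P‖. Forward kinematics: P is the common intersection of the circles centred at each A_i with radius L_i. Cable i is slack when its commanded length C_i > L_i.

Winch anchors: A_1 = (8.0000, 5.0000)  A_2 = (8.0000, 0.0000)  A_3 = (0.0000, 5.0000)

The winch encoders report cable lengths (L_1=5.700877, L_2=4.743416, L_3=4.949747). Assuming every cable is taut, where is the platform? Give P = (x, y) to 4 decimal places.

expand ‖A_i−P‖²=L_i² and subtract eq 1 (q_i ≔ ‖A_i‖²−L_i²)
q_1 = 64.0000+25.0000−32.5000 = 56.5000
eq1−eq2 → [0.0000  10.0000]·P = 15.0000
eq1−eq3 → [16.0000  0.0000]·P = 56.0000
2×2 solve → P = (3.5000, 1.5000)

(3.5000, 1.5000)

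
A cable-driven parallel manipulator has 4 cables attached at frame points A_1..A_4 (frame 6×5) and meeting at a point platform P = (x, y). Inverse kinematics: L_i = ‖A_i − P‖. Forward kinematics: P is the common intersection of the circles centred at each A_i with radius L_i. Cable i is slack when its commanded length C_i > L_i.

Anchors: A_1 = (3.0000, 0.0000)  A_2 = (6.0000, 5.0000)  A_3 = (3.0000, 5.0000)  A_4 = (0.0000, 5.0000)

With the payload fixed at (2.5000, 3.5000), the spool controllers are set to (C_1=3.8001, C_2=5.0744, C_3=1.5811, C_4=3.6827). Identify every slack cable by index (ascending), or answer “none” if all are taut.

cable 1: L_1 = ‖A_1−P‖ = 3.5355;  C_1 = 3.8001 → slack
cable 2: L_2 = ‖A_2−P‖ = 3.8079;  C_2 = 5.0744 → slack
cable 3: L_3 = ‖A_3−P‖ = 1.5811;  C_3 = 1.5811 → taut
cable 4: L_4 = ‖A_4−P‖ = 2.9155;  C_4 = 3.6827 → slack

1, 2, 4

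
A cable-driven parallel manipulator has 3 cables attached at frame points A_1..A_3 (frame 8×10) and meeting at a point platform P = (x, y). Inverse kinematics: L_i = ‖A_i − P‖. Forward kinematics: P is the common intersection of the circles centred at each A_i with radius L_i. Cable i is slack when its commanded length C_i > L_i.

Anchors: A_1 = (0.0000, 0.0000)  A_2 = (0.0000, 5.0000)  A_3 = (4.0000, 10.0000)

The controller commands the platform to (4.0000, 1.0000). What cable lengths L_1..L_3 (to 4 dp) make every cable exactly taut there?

cable 1: Δx=-4.0000, Δy=-1.0000; L_1 = √(Δx²+Δy²) = 4.1231
cable 2: Δx=-4.0000, Δy=4.0000; L_2 = √(Δx²+Δy²) = 5.6569
cable 3: Δx=0.0000, Δy=9.0000; L_3 = √(Δx²+Δy²) = 9.0000

(4.1231, 5.6569, 9.0000)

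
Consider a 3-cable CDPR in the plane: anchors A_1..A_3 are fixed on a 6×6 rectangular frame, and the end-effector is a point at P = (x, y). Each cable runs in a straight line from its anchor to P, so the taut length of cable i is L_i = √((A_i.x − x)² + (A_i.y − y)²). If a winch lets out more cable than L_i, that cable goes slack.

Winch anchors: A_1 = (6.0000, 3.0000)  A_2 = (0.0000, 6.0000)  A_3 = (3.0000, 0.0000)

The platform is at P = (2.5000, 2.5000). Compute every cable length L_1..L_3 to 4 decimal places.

(3.5355, 4.3012, 2.5495)

L_1: Δ = A_1−P = (3.5000, 0.5000) → ‖Δ‖ = √12.5000 = 3.5355
L_2: Δ = A_2−P = (-2.5000, 3.5000) → ‖Δ‖ = √18.5000 = 4.3012
L_3: Δ = A_3−P = (0.5000, -2.5000) → ‖Δ‖ = √6.5000 = 2.5495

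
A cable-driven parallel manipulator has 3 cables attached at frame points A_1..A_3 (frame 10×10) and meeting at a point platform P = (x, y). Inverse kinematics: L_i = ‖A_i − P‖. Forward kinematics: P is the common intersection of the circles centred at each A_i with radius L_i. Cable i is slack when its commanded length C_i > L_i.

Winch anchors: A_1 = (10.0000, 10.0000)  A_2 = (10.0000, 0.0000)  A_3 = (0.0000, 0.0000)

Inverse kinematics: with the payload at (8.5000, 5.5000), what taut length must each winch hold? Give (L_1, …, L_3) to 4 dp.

L_1 = √((10.0000−8.5000)² + (10.0000−5.5000)²) = 4.7434
L_2 = √((10.0000−8.5000)² + (0.0000−5.5000)²) = 5.7009
L_3 = √((0.0000−8.5000)² + (0.0000−5.5000)²) = 10.1242

(4.7434, 5.7009, 10.1242)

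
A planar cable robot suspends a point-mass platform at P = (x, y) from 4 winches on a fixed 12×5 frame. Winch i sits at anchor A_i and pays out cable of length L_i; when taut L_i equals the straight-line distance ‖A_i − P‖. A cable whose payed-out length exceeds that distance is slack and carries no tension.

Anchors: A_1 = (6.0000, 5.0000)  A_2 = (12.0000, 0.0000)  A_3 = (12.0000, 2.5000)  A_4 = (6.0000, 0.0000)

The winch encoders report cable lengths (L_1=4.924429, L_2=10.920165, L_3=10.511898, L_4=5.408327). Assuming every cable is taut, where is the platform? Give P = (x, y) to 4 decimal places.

each cable: (A_i−P)·(A_i−P) = L_i²; let q_i = ‖A_i‖²−L_i²
q_1 = 36.0000+25.0000−24.2500 = 36.7500
row 1: -12.0000x + 10.0000y = 12.0000  (q_2=24.7500)
row 2: -12.0000x + 5.0000y = -3.0000  (q_3=39.7500)
row 3: 0.0000x + 10.0000y = 30.0000  (q_4=6.7500)
Cramer on rows 1–2 → x = 1.5000, y = 3.0000
check cable 4: ‖A_4−P‖² = 29.2500 ≈ L_4² = 29.2500 ✓

(1.5000, 3.0000)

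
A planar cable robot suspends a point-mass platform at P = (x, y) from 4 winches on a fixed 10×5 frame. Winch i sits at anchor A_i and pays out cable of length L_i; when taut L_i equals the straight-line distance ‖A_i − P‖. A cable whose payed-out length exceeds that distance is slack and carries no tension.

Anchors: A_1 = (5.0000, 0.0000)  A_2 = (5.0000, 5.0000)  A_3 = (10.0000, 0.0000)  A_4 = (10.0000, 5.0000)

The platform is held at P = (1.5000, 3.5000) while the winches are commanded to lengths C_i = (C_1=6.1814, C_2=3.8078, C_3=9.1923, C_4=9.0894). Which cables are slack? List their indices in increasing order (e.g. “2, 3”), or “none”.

1, 4

cable 1: √((3.5000)²+(-3.5000)²)=4.9497, C_1=6.1814: slack
cable 2: √((3.5000)²+(1.5000)²)=3.8079, C_2=3.8078: taut
cable 3: √((8.5000)²+(-3.5000)²)=9.1924, C_3=9.1923: taut
cable 4: √((8.5000)²+(1.5000)²)=8.6313, C_4=9.0894: slack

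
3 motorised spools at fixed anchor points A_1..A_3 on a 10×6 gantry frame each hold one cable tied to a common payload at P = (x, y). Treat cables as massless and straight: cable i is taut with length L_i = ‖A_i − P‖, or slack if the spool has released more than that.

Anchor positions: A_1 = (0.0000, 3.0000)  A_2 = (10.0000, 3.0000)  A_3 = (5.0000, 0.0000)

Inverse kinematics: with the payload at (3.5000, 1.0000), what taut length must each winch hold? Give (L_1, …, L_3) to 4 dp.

(4.0311, 6.8007, 1.8028)

cable 1: Δx=-3.5000, Δy=2.0000; L_1 = √(Δx²+Δy²) = 4.0311
cable 2: Δx=6.5000, Δy=2.0000; L_2 = √(Δx²+Δy²) = 6.8007
cable 3: Δx=1.5000, Δy=-1.0000; L_3 = √(Δx²+Δy²) = 1.8028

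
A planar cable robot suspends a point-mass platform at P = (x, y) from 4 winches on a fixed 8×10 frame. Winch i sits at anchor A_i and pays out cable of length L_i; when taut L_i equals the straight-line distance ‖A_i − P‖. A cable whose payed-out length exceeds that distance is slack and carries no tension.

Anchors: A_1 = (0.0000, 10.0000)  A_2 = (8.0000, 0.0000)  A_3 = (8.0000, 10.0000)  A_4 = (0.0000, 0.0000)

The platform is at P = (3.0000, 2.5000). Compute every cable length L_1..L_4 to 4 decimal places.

(8.0777, 5.5902, 9.0139, 3.9051)

cable 1: Δx=-3.0000, Δy=7.5000; L_1 = √(Δx²+Δy²) = 8.0777
cable 2: Δx=5.0000, Δy=-2.5000; L_2 = √(Δx²+Δy²) = 5.5902
cable 3: Δx=5.0000, Δy=7.5000; L_3 = √(Δx²+Δy²) = 9.0139
cable 4: Δx=-3.0000, Δy=-2.5000; L_4 = √(Δx²+Δy²) = 3.9051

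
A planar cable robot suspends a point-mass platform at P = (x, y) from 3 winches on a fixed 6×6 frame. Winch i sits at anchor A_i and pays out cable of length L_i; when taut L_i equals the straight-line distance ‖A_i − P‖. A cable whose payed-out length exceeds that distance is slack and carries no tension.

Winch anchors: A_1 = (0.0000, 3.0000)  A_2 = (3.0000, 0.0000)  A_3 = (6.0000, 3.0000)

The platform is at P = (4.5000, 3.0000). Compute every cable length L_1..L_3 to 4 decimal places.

(4.5000, 3.3541, 1.5000)

L_1: Δ = A_1−P = (-4.5000, 0.0000) → ‖Δ‖ = √20.2500 = 4.5000
L_2: Δ = A_2−P = (-1.5000, -3.0000) → ‖Δ‖ = √11.2500 = 3.3541
L_3: Δ = A_3−P = (1.5000, 0.0000) → ‖Δ‖ = √2.2500 = 1.5000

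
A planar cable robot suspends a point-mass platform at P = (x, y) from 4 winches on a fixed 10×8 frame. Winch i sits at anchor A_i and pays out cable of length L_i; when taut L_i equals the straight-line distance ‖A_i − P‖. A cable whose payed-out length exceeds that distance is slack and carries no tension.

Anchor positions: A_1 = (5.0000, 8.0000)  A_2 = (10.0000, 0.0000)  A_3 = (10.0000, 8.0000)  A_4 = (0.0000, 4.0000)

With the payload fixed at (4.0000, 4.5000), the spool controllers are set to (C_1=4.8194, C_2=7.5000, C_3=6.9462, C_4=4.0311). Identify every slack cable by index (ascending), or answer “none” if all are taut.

1

cable 1: √((1.0000)²+(3.5000)²)=3.6401, C_1=4.8194: slack
cable 2: √((6.0000)²+(-4.5000)²)=7.5000, C_2=7.5000: taut
cable 3: √((6.0000)²+(3.5000)²)=6.9462, C_3=6.9462: taut
cable 4: √((-4.0000)²+(-0.5000)²)=4.0311, C_4=4.0311: taut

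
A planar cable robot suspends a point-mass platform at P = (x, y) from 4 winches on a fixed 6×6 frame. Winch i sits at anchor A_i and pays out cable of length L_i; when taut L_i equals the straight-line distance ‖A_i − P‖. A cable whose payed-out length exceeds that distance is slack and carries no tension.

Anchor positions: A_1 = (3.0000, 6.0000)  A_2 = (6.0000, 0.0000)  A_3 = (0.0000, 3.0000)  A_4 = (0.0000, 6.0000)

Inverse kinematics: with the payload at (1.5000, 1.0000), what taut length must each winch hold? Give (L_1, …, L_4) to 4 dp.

(5.2202, 4.6098, 2.5000, 5.2202)

L_1: Δ = A_1−P = (1.5000, 5.0000) → ‖Δ‖ = √27.2500 = 5.2202
L_2: Δ = A_2−P = (4.5000, -1.0000) → ‖Δ‖ = √21.2500 = 4.6098
L_3: Δ = A_3−P = (-1.5000, 2.0000) → ‖Δ‖ = √6.2500 = 2.5000
L_4: Δ = A_4−P = (-1.5000, 5.0000) → ‖Δ‖ = √27.2500 = 5.2202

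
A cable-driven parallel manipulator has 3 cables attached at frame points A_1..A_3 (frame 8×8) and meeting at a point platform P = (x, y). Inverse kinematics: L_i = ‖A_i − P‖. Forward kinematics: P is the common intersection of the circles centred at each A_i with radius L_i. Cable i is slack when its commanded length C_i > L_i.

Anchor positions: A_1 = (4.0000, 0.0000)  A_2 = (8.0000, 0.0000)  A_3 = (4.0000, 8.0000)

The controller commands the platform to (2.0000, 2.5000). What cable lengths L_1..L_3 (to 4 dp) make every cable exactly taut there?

L_1: Δ = A_1−P = (2.0000, -2.5000) → ‖Δ‖ = √10.2500 = 3.2016
L_2: Δ = A_2−P = (6.0000, -2.5000) → ‖Δ‖ = √42.2500 = 6.5000
L_3: Δ = A_3−P = (2.0000, 5.5000) → ‖Δ‖ = √34.2500 = 5.8523

(3.2016, 6.5000, 5.8523)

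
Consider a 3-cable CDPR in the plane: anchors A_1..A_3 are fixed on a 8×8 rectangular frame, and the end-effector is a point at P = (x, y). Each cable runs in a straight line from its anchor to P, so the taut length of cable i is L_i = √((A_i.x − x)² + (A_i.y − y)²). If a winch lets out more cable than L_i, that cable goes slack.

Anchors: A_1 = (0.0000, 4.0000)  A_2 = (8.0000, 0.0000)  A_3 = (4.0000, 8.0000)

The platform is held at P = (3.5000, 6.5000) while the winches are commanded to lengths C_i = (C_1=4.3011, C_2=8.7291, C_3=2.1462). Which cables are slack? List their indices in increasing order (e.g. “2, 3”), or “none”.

2, 3

cable 1: √((-3.5000)²+(-2.5000)²)=4.3012, C_1=4.3011: taut
cable 2: √((4.5000)²+(-6.5000)²)=7.9057, C_2=8.7291: slack
cable 3: √((0.5000)²+(1.5000)²)=1.5811, C_3=2.1462: slack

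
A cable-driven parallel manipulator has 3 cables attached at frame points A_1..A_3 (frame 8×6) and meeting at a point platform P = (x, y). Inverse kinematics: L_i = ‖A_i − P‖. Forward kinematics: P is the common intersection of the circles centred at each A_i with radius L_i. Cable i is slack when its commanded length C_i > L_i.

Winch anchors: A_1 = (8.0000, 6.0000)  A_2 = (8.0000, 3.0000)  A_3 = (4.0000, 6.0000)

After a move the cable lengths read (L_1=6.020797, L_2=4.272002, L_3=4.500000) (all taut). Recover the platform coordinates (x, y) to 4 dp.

(4.0000, 1.5000)

each cable: (A_i−P)·(A_i−P) = L_i²; let c_i = ‖A_i‖²−L_i²
c_1 = 64.0000+36.0000−36.2500 = 63.7500
row 1: 0.0000x + 6.0000y = 9.0000  (c_2=54.7500)
row 2: 8.0000x + 0.0000y = 32.0000  (c_3=31.7500)
Cramer on rows 1–2 → x = 4.0000, y = 1.5000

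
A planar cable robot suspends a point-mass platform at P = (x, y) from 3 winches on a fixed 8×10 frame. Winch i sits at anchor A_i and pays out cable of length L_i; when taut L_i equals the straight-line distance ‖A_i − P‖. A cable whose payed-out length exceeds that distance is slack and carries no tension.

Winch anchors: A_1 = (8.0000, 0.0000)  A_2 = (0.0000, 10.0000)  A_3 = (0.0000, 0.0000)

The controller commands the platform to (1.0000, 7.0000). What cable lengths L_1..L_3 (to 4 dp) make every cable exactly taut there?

(9.8995, 3.1623, 7.0711)

cable 1: Δx=7.0000, Δy=-7.0000; L_1 = √(Δx²+Δy²) = 9.8995
cable 2: Δx=-1.0000, Δy=3.0000; L_2 = √(Δx²+Δy²) = 3.1623
cable 3: Δx=-1.0000, Δy=-7.0000; L_3 = √(Δx²+Δy²) = 7.0711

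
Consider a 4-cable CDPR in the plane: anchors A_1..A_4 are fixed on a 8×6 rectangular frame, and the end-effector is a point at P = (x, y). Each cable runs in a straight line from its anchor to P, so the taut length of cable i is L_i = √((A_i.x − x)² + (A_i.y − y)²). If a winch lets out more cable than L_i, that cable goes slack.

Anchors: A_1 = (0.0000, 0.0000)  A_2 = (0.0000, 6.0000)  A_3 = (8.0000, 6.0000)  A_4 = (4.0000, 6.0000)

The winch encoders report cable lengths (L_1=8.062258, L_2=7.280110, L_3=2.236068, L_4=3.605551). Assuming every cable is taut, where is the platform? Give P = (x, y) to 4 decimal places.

(7.0000, 4.0000)

each cable: (A_i−P)·(A_i−P) = L_i²; let q_i = ‖A_i‖²−L_i²
q_1 = 0.0000+0.0000−65.0000 = -65.0000
row 1: 0.0000x − 12.0000y = -48.0000  (q_2=-17.0000)
row 2: -16.0000x − 12.0000y = -160.0000  (q_3=95.0000)
row 3: -8.0000x − 12.0000y = -104.0000  (q_4=39.0000)
Cramer on rows 1–2 → x = 7.0000, y = 4.0000
check cable 4: ‖A_4−P‖² = 13.0000 ≈ L_4² = 13.0000 ✓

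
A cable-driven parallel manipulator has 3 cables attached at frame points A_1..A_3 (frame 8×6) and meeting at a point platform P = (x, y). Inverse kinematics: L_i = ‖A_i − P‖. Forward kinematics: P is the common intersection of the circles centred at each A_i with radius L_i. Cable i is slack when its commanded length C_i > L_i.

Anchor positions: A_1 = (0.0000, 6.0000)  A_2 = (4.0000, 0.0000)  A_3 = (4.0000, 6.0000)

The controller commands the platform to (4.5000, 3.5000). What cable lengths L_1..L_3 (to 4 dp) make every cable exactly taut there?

cable 1: Δx=-4.5000, Δy=2.5000; L_1 = √(Δx²+Δy²) = 5.1478
cable 2: Δx=-0.5000, Δy=-3.5000; L_2 = √(Δx²+Δy²) = 3.5355
cable 3: Δx=-0.5000, Δy=2.5000; L_3 = √(Δx²+Δy²) = 2.5495

(5.1478, 3.5355, 2.5495)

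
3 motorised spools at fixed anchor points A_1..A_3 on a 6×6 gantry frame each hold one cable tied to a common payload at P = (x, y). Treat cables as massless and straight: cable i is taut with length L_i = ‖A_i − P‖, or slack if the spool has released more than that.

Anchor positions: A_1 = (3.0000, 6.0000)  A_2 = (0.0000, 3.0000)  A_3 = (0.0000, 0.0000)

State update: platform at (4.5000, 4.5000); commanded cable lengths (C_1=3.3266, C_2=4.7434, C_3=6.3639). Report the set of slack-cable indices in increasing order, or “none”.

1

cable 1: √((-1.5000)²+(1.5000)²)=2.1213, C_1=3.3266: slack
cable 2: √((-4.5000)²+(-1.5000)²)=4.7434, C_2=4.7434: taut
cable 3: √((-4.5000)²+(-4.5000)²)=6.3640, C_3=6.3639: taut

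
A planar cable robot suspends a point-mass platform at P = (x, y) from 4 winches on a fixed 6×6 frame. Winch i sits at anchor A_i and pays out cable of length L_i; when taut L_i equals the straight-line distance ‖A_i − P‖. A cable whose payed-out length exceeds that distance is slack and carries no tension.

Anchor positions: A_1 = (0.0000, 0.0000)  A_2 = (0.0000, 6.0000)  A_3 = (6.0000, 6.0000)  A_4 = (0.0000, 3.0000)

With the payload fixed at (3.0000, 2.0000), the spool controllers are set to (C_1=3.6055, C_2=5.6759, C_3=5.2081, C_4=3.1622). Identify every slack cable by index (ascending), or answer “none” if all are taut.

cable 1: √((-3.0000)²+(-2.0000)²)=3.6056, C_1=3.6055: taut
cable 2: √((-3.0000)²+(4.0000)²)=5.0000, C_2=5.6759: slack
cable 3: √((3.0000)²+(4.0000)²)=5.0000, C_3=5.2081: slack
cable 4: √((-3.0000)²+(1.0000)²)=3.1623, C_4=3.1622: taut

2, 3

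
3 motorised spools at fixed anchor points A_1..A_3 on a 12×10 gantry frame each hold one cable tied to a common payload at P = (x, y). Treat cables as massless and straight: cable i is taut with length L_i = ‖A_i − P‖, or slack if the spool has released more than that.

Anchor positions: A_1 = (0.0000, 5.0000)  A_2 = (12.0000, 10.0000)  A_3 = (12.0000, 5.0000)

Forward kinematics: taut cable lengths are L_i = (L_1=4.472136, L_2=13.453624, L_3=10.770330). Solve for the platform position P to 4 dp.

(2.0000, 1.0000)

circle eqns → linear via eq_j − eq_1; set q_j = A_j·A_j − L_j²
q_1 = 0.0000+25.0000−20.0000 = 5.0000
-24.0000·x − 10.0000·y = q_1−q_2 = -58.0000
-24.0000·x + 0.0000·y = q_1−q_3 = -48.0000
solve first two rows → x=2.0000, y=1.0000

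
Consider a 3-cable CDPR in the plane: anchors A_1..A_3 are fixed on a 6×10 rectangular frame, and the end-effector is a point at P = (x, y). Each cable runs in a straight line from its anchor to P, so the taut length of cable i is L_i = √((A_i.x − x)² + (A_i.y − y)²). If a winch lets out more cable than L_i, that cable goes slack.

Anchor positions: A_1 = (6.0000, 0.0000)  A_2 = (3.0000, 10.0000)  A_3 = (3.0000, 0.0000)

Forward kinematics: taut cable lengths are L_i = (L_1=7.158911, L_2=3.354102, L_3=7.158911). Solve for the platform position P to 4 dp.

(4.5000, 7.0000)

expand ‖A_i−P‖²=L_i² and subtract eq 1 (c_i ≔ ‖A_i‖²−L_i²)
c_1 = 36.0000+0.0000−51.2500 = -15.2500
eq1−eq2 → [6.0000  -20.0000]·P = -113.0000
eq1−eq3 → [6.0000  0.0000]·P = 27.0000
2×2 solve → P = (4.5000, 7.0000)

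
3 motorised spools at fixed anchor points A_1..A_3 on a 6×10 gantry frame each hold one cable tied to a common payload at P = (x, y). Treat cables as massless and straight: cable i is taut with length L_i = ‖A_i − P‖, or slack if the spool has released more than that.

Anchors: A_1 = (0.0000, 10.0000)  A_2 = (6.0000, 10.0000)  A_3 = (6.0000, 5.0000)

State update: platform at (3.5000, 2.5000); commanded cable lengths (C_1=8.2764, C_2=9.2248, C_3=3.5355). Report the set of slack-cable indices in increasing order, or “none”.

i=1: geometric 8.2765 vs commanded 8.2764 ⇒ taut
i=2: geometric 7.9057 vs commanded 9.2248 ⇒ slack
i=3: geometric 3.5355 vs commanded 3.5355 ⇒ taut

2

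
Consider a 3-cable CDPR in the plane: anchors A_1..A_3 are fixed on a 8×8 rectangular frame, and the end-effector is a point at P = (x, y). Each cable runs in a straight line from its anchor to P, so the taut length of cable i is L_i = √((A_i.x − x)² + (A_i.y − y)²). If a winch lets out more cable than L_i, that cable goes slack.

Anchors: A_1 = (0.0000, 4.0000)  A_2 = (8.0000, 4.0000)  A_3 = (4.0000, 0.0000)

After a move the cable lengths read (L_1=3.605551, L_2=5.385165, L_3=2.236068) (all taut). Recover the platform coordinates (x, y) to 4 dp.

(3.0000, 2.0000)

circle eqns → linear via eq_j − eq_1; set q_j = A_j·A_j − L_j²
q_1 = 0.0000+16.0000−13.0000 = 3.0000
-16.0000·x + 0.0000·y = q_1−q_2 = -48.0000
-8.0000·x + 8.0000·y = q_1−q_3 = -8.0000
solve first two rows → x=3.0000, y=2.0000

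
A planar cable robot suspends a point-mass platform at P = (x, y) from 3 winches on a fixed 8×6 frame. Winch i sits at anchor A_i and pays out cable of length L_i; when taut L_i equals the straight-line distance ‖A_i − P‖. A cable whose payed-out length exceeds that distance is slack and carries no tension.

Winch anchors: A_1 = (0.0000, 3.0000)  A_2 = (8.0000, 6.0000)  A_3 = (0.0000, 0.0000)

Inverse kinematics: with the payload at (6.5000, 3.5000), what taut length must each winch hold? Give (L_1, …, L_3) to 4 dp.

L_1: Δ = A_1−P = (-6.5000, -0.5000) → ‖Δ‖ = √42.5000 = 6.5192
L_2: Δ = A_2−P = (1.5000, 2.5000) → ‖Δ‖ = √8.5000 = 2.9155
L_3: Δ = A_3−P = (-6.5000, -3.5000) → ‖Δ‖ = √54.5000 = 7.3824

(6.5192, 2.9155, 7.3824)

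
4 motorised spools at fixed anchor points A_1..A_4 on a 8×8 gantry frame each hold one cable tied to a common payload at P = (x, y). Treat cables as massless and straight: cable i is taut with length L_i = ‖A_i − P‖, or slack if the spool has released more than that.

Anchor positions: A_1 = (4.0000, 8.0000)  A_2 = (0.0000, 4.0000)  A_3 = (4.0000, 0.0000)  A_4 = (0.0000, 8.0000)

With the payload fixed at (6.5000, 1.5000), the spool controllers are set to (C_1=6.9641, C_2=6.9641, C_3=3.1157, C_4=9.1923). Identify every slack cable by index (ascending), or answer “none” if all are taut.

3

cable 1: √((-2.5000)²+(6.5000)²)=6.9642, C_1=6.9641: taut
cable 2: √((-6.5000)²+(2.5000)²)=6.9642, C_2=6.9641: taut
cable 3: √((-2.5000)²+(-1.5000)²)=2.9155, C_3=3.1157: slack
cable 4: √((-6.5000)²+(6.5000)²)=9.1924, C_4=9.1923: taut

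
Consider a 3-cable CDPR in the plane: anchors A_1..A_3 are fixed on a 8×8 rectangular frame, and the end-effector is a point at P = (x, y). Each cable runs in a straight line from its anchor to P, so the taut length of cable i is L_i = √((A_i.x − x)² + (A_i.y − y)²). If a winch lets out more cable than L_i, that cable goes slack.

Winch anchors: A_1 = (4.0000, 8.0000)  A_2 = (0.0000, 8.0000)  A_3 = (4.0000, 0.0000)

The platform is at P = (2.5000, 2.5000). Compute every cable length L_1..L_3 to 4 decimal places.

(5.7009, 6.0415, 2.9155)

L_1 = √((4.0000−2.5000)² + (8.0000−2.5000)²) = 5.7009
L_2 = √((0.0000−2.5000)² + (8.0000−2.5000)²) = 6.0415
L_3 = √((4.0000−2.5000)² + (0.0000−2.5000)²) = 2.9155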